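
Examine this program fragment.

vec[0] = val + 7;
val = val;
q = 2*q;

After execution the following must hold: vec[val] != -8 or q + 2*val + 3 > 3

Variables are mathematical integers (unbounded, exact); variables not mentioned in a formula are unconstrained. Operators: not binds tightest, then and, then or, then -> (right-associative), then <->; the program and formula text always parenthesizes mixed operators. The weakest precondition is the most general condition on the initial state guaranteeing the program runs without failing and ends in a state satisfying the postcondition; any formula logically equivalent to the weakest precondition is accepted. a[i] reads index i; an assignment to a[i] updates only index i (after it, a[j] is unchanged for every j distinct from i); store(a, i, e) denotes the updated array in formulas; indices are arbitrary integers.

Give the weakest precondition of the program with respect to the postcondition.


Working backward. After the program, the postcondition vec[val] != -8 or q + 2*val + 3 > 3 must hold; in canonical form it is vec[val] != -8 or q + 2*val > 0.
Before q := 2*q: vec[val] != -8 or 2*q + 2*val > 0
Before val := val: vec[val] != -8 or 2*q + 2*val > 0
Before vec[0] := val + 7: store(vec, 0, val + 7)[val] != -8 or 2*q + 2*val > 0
Answer: WP = store(vec, 0, val + 7)[val] != -8 or 2*q + 2*val > 0


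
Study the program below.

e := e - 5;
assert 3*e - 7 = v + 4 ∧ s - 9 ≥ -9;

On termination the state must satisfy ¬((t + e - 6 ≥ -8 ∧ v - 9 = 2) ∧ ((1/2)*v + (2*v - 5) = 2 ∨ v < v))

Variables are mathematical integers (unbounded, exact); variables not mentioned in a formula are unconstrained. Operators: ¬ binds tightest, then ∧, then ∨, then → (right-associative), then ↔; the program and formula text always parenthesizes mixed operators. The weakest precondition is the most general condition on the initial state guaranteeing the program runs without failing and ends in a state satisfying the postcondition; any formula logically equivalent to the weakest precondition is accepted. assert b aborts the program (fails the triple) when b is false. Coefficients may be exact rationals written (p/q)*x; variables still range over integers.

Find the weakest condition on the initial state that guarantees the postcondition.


Working backward. After the program, the postcondition ¬((t + e - 6 ≥ -8 ∧ v - 9 = 2) ∧ ((1/2)*v + (2*v - 5) = 2 ∨ v < v)) must hold; in canonical form it is ¬(e + t ≥ -2 ∧ v = 11 ∧ (5/2)*v = 7).
Before assert 3*e - 7 = v + 4 ∧ s - 9 ≥ -9: 3*e = v + 11 ∧ s ≥ 0 ∧ (¬(e + t ≥ -2 ∧ v = 11 ∧ (5/2)*v = 7))
Before e := e - 5: 3*e = v + 26 ∧ s ≥ 0 ∧ (¬(e + t ≥ 3 ∧ v = 11 ∧ (5/2)*v = 7))
Answer: WP = 3*e = v + 26 ∧ s ≥ 0 ∧ (¬(e + t ≥ 3 ∧ v = 11 ∧ (5/2)*v = 7))


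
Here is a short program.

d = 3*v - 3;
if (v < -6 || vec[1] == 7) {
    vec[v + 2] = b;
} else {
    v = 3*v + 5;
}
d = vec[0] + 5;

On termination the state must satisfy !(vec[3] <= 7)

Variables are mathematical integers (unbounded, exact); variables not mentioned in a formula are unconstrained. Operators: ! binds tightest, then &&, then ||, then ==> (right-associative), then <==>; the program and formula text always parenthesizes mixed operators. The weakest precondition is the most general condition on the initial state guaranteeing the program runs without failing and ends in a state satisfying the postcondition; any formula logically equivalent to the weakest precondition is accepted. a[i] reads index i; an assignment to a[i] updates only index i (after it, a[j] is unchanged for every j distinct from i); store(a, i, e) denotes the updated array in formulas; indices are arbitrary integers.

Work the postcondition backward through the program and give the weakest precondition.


Working backward. After the program, !(vec[3] <= 7) must hold.
Before d := vec[0] + 5: !(vec[3] <= 7)
Then branch requires !(store(vec, v + 2, b)[3] <= 7); else branch requires !(vec[3] <= 7).
Before the if: ((v < -6 || vec[1] == 7) ==> (!(store(vec, v + 2, b)[3] <= 7))) && ((!(v < -6 || vec[1] == 7)) ==> (!(vec[3] <= 7)))
Before d := 3*v - 3: ((v < -6 || vec[1] == 7) ==> (!(store(vec, v + 2, b)[3] <= 7))) && ((!(v < -6 || vec[1] == 7)) ==> (!(vec[3] <= 7)))
Answer: WP = ((v < -6 || vec[1] == 7) ==> (!(store(vec, v + 2, b)[3] <= 7))) && ((!(v < -6 || vec[1] == 7)) ==> (!(vec[3] <= 7)))


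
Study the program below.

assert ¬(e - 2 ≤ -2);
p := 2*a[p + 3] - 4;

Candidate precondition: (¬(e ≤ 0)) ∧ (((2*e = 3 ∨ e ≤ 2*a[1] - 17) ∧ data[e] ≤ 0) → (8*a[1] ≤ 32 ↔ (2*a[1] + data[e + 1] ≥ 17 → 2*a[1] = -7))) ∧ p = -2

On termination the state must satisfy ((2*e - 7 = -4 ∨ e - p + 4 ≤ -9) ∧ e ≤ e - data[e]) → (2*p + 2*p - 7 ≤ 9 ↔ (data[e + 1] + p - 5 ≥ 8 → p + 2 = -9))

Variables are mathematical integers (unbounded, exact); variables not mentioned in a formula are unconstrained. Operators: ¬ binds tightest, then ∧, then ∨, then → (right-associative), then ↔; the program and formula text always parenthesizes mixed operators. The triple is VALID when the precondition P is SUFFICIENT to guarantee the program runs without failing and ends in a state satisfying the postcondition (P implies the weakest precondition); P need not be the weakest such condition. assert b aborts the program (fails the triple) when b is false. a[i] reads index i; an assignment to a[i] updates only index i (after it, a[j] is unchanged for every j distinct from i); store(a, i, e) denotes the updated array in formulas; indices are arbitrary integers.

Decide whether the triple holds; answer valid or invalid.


Working backward. After the program, the postcondition ((2*e - 7 = -4 ∨ e - p + 4 ≤ -9) ∧ e ≤ e - data[e]) → (2*p + 2*p - 7 ≤ 9 ↔ (data[e + 1] + p - 5 ≥ 8 → p + 2 = -9)) must hold; in canonical form it is ((2*e = 3 ∨ e ≤ p - 13) ∧ data[e] ≤ 0) → (4*p ≤ 16 ↔ (data[e + 1] + p ≥ 13 → p = -11)).
Before p := 2*a[p + 3] - 4: ((2*e = 3 ∨ e ≤ 2*a[p + 3] - 17) ∧ data[e] ≤ 0) → (8*a[p + 3] ≤ 32 ↔ (2*a[p + 3] + data[e + 1] ≥ 17 → 2*a[p + 3] = -7))
Before assert ¬(e - 2 ≤ -2): (¬(e ≤ 0)) ∧ (((2*e = 3 ∨ e ≤ 2*a[p + 3] - 17) ∧ data[e] ≤ 0) → (8*a[p + 3] ≤ 32 ↔ (2*a[p + 3] + data[e + 1] ≥ 17 → 2*a[p + 3] = -7)))
The weakest precondition is (¬(e ≤ 0)) ∧ (((2*e = 3 ∨ e ≤ 2*a[p + 3] - 17) ∧ data[e] ≤ 0) → (8*a[p + 3] ≤ 32 ↔ (2*a[p + 3] + data[e + 1] ≥ 17 → 2*a[p + 3] = -7))).
Check whether (¬(e ≤ 0)) ∧ (((2*e = 3 ∨ e ≤ 2*a[1] - 17) ∧ data[e] ≤ 0) → (8*a[1] ≤ 32 ↔ (2*a[1] + data[e + 1] ≥ 17 → 2*a[1] = -7))) ∧ p = -2 implies it.
Every state satisfying the precondition satisfies the weakest precondition: the implication holds.
Answer: valid


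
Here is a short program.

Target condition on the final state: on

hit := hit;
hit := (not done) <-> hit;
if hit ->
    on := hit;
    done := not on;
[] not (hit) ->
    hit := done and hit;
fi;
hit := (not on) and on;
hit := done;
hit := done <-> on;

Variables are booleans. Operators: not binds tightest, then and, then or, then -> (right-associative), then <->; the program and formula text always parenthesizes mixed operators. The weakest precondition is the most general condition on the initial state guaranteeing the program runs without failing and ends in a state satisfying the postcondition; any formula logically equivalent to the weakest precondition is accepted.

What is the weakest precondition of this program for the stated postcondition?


Working backward. After the program, on must hold.
Before hit := done <-> on: on
Before hit := done: on
Before hit := (not on) and on: on
Then branch requires hit; else branch requires on.
Before the if: (not hit) -> on
Before hit := (not done) <-> hit: (not ((not done) <-> hit)) -> on
Before hit := hit: (not ((not done) <-> hit)) -> on
Answer: WP = (not ((not done) <-> hit)) -> on


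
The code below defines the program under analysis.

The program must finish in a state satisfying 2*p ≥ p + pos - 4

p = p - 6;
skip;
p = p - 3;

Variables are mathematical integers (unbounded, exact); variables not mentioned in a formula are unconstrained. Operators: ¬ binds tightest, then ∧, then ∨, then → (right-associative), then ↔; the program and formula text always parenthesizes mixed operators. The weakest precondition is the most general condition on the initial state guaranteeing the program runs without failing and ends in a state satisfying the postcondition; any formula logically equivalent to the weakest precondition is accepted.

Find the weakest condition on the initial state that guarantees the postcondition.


Working backward. After the program, the postcondition 2*p ≥ p + pos - 4 must hold; in canonical form it is p ≥ pos - 4.
Before p := p - 3: p ≥ pos - 1
Before skip: p ≥ pos - 1
Before p := p - 6: p ≥ pos + 5
Answer: WP = p ≥ pos + 5


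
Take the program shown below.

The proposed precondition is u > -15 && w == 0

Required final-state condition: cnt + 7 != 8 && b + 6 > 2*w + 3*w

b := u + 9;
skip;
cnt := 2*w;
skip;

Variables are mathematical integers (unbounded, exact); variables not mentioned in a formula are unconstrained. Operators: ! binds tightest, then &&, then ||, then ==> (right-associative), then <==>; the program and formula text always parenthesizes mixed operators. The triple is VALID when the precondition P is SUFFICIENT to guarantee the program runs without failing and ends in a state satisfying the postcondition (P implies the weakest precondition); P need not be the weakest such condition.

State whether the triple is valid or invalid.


Working backward. After the program, the postcondition cnt + 7 != 8 && b + 6 > 2*w + 3*w must hold; in canonical form it is cnt != 1 && b > 5*w - 6.
Before skip: cnt != 1 && b > 5*w - 6
Before cnt := 2*w: 2*w != 1 && b > 5*w - 6
Before skip: 2*w != 1 && b > 5*w - 6
Before b := u + 9: 2*w != 1 && u > 5*w - 15
The weakest precondition is 2*w != 1 && u > 5*w - 15.
Check whether u > -15 && w == 0 implies it.
Every state satisfying the precondition satisfies the weakest precondition: the implication holds.
Answer: valid


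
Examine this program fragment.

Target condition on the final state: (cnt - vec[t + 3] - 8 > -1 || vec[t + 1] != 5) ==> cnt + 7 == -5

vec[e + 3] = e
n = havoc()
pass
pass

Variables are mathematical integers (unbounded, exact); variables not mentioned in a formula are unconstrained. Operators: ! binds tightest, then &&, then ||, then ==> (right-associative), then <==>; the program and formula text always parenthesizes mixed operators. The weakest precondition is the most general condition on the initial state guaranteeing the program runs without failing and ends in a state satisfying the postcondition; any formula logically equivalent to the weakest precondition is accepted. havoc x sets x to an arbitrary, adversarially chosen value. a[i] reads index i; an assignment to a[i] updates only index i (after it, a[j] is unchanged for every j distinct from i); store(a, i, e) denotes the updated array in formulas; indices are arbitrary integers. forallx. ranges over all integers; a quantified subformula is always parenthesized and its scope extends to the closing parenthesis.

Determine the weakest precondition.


Working backward. After the program, the postcondition (cnt - vec[t + 3] - 8 > -1 || vec[t + 1] != 5) ==> cnt + 7 == -5 must hold; in canonical form it is (cnt > vec[t + 3] + 7 || vec[t + 1] != 5) ==> cnt == -12.
Before skip: (cnt > vec[t + 3] + 7 || vec[t + 1] != 5) ==> cnt == -12
Before skip: (cnt > vec[t + 3] + 7 || vec[t + 1] != 5) ==> cnt == -12
Before havoc n: (cnt > vec[t + 3] + 7 || vec[t + 1] != 5) ==> cnt == -12
Before vec[e + 3] := e: (cnt > store(vec, e + 3, e)[t + 3] + 7 || store(vec, e + 3, e)[t + 1] != 5) ==> cnt == -12
Answer: WP = (cnt > store(vec, e + 3, e)[t + 3] + 7 || store(vec, e + 3, e)[t + 1] != 5) ==> cnt == -12


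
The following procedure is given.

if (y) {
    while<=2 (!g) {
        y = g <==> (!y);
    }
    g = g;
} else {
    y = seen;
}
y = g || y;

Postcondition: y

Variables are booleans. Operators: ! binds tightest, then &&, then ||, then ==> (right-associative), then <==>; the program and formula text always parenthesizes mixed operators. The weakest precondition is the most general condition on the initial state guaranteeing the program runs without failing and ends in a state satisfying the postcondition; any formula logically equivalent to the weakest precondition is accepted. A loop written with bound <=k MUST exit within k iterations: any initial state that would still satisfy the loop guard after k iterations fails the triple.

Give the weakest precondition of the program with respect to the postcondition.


Working backward. After the program, y must hold.
Before y := g || y: g || y
Then branch requires ((!g) ==> (((!g) ==> (g && (g || (g <==> (!(g <==> (!y))))))) && (g ==> (g || (g <==> (!y)))))) && (g ==> (g || y)); else branch requires g || seen.
Before the if: (y ==> (((!g) ==> (((!g) ==> (g && (g || (g <==> (!(g <==> (!y))))))) && (g ==> (g || (g <==> (!y)))))) && (g ==> (g || y)))) && ((!y) ==> (g || seen))
Answer: WP = (y ==> (((!g) ==> (((!g) ==> (g && (g || (g <==> (!(g <==> (!y))))))) && (g ==> (g || (g <==> (!y)))))) && (g ==> (g || y)))) && ((!y) ==> (g || seen))


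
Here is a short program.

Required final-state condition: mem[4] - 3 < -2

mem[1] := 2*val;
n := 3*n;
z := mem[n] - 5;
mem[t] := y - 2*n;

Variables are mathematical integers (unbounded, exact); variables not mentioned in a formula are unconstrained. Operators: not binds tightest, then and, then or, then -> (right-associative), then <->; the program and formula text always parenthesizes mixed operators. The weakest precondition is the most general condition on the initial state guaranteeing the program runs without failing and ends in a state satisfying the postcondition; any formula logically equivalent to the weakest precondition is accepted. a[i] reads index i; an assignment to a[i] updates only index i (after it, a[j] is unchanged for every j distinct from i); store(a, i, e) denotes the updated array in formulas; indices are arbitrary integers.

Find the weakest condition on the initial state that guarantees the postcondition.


Working backward. After the program, the postcondition mem[4] - 3 < -2 must hold; in canonical form it is mem[4] < 1.
Before mem[t] := y - 2*n: store(mem, t, -2*n + y)[4] < 1
Before z := mem[n] - 5: store(mem, t, -2*n + y)[4] < 1
Before n := 3*n: store(mem, t, -6*n + y)[4] < 1
Before mem[1] := 2*val: store(store(mem, 1, 2*val), t, -6*n + y)[4] < 1
Answer: WP = store(store(mem, 1, 2*val), t, -6*n + y)[4] < 1


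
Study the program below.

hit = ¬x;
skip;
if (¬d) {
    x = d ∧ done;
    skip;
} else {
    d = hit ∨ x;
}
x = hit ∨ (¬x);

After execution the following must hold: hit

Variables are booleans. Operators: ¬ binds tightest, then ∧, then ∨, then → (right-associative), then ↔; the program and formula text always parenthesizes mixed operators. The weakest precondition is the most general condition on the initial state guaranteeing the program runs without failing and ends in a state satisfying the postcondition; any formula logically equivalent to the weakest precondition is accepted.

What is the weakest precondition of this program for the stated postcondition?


Working backward. After the program, hit must hold.
Before x := hit ∨ (¬x): hit
Then branch requires hit; else branch requires hit.
Before the if: ((¬d) → hit) ∧ (d → hit)
Before skip: ((¬d) → hit) ∧ (d → hit)
Before hit := ¬x: ((¬d) → (¬x)) ∧ (d → (¬x))
Answer: WP = ((¬d) → (¬x)) ∧ (d → (¬x))


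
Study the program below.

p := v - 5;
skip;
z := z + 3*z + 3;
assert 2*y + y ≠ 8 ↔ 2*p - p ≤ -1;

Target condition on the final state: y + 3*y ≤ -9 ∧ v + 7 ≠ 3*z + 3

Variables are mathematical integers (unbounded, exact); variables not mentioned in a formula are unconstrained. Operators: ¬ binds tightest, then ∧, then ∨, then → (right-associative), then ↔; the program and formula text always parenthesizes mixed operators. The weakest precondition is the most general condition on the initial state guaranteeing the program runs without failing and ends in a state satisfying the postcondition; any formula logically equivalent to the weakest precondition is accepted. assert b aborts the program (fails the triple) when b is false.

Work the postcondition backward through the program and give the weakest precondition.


Working backward. After the program, the postcondition y + 3*y ≤ -9 ∧ v + 7 ≠ 3*z + 3 must hold; in canonical form it is 4*y ≤ -9 ∧ v ≠ 3*z - 4.
Before assert 2*y + y ≠ 8 ↔ 2*p - p ≤ -1: (3*y ≠ 8 ↔ p ≤ -1) ∧ 4*y ≤ -9 ∧ v ≠ 3*z - 4
Before z := z + 3*z + 3: (3*y ≠ 8 ↔ p ≤ -1) ∧ 4*y ≤ -9 ∧ v ≠ 12*z + 5
Before skip: (3*y ≠ 8 ↔ p ≤ -1) ∧ 4*y ≤ -9 ∧ v ≠ 12*z + 5
Before p := v - 5: (3*y ≠ 8 ↔ v ≤ 4) ∧ 4*y ≤ -9 ∧ v ≠ 12*z + 5
Answer: WP = (3*y ≠ 8 ↔ v ≤ 4) ∧ 4*y ≤ -9 ∧ v ≠ 12*z + 5


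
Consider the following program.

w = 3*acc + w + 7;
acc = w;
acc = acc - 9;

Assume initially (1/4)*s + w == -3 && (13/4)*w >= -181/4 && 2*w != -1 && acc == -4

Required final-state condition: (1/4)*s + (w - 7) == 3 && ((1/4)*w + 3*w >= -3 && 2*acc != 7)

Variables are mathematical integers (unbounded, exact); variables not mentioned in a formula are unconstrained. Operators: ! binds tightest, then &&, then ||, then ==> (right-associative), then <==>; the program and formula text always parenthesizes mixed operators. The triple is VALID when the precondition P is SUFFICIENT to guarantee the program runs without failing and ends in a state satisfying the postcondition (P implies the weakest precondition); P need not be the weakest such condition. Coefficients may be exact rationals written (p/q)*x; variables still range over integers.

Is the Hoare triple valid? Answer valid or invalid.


Working backward. After the program, the postcondition (1/4)*s + (w - 7) == 3 && ((1/4)*w + 3*w >= -3 && 2*acc != 7) must hold; in canonical form it is (1/4)*s + w == 10 && (13/4)*w >= -3 && 2*acc != 7.
Before acc := acc - 9: (1/4)*s + w == 10 && (13/4)*w >= -3 && 2*acc != 25
Before acc := w: (1/4)*s + w == 10 && (13/4)*w >= -3 && 2*w != 25
Before w := 3*acc + w + 7: 3*acc + (1/4)*s + w == 3 && (39/4)*acc + (13/4)*w >= -103/4 && 6*acc + 2*w != 11
The weakest precondition is 3*acc + (1/4)*s + w == 3 && (39/4)*acc + (13/4)*w >= -103/4 && 6*acc + 2*w != 11.
Check whether (1/4)*s + w == -3 && (13/4)*w >= -181/4 && 2*w != -1 && acc == -4 implies it.
Countermodel: at the initial state acc = -4, s = 40, w = -13, the precondition holds but the weakest precondition fails.
Answer: invalid


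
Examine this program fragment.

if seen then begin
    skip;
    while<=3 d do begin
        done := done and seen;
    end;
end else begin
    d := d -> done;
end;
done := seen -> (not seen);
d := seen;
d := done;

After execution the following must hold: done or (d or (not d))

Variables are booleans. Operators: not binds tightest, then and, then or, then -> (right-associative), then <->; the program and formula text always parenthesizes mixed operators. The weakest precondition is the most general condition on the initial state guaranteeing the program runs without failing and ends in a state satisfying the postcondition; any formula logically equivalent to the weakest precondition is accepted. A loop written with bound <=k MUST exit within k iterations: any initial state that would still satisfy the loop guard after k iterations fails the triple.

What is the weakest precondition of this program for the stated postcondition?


Working backward. After the program, the postcondition done or (d or (not d)) must hold; in canonical form it is true.
Before d := done: true
Before d := seen: true
Before done := seen -> (not seen): true
Then branch requires d -> (d -> (d -> (not d))); else branch requires true.
Before the if: seen -> (d -> (d -> (d -> (not d))))
Answer: WP = seen -> (d -> (d -> (d -> (not d))))


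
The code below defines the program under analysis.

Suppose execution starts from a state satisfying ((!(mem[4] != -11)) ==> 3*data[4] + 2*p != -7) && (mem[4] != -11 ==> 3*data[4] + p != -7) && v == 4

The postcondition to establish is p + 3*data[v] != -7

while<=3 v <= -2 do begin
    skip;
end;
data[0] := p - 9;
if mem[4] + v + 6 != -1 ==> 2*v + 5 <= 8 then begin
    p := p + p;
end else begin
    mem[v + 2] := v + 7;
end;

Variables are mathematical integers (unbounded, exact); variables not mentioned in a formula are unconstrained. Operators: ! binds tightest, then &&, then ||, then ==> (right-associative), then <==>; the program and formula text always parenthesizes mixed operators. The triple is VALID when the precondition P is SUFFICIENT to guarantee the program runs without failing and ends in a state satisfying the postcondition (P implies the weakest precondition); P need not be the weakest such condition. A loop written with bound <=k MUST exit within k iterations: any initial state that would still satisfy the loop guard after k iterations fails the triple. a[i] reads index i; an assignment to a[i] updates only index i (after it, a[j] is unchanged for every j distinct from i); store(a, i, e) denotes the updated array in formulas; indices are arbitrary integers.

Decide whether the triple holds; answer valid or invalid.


Working backward. After the program, the postcondition p + 3*data[v] != -7 must hold; in canonical form it is 3*data[v] + p != -7.
Then branch requires 3*data[v] + 2*p != -7; else branch requires 3*data[v] + p != -7.
Before the if: ((mem[4] + v != -7 ==> 2*v <= 3) ==> 3*data[v] + 2*p != -7) && ((!(mem[4] + v != -7 ==> 2*v <= 3)) ==> 3*data[v] + p != -7)
Before data[0] := p - 9: ((mem[4] + v != -7 ==> 2*v <= 3) ==> 3*store(data, 0, p - 9)[v] + 2*p != -7) && ((!(mem[4] + v != -7 ==> 2*v <= 3)) ==> 3*store(data, 0, p - 9)[v] + p != -7)
Before the loop (bound <=3), unroll the exhaustion recursion (WP_0 = exit-now case; WP_j = one more guarded iteration, up to j = 3):
  WP_0: (!(v <= -2)) && ((mem[4] + v != -7 ==> 2*v <= 3) ==> 3*store(data, 0, p - 9)[v] + 2*p != -7) && ((!(mem[4] + v != -7 ==> 2*v <= 3)) ==> 3*store(data, 0, p - 9)[v] + p != -7)
  WP_1: (v <= -2 ==> ((!(v <= -2)) && ((mem[4] + v != -7 ==> 2*v <= 3) ==> 3*store(data, 0, p - 9)[v] + 2*p != -7) && ((!(mem[4] + v != -7 ==> 2*v <= 3)) ==> 3*store(data, 0, p - 9)[v] + p != -7))) && ((!(v <= -2)) ==> (((mem[4] + v != -7 ==> 2*v <= 3) ==> 3*store(data, 0, p - 9)[v] + 2*p != -7) && ((!(mem[4] + v != -7 ==> 2*v <= 3)) ==> 3*store(data, 0, p - 9)[v] + p != -7)))
  WP_2: (v <= -2 ==> ((v <= -2 ==> ((!(v <= -2)) && ((mem[4] + v != -7 ==> 2*v <= 3) ==> 3*store(data, 0, p - 9)[v] + 2*p != -7) && ((!(mem[4] + v != -7 ==> 2*v <= 3)) ==> 3*store(data, 0, p - 9)[v] + p != -7))) && ((!(v <= -2)) ==> (((mem[4] + v != -7 ==> 2*v <= 3) ==> 3*store(data, 0, p - 9)[v] + 2*p != -7) && ((!(mem[4] + v != -7 ==> 2*v <= 3)) ==> 3*store(data, 0, p - 9)[v] + p != -7))))) && ((!(v <= -2)) ==> (((mem[4] + v != -7 ==> 2*v <= 3) ==> 3*store(data, 0, p - 9)[v] + 2*p != -7) && ((!(mem[4] + v != -7 ==> 2*v <= 3)) ==> 3*store(data, 0, p - 9)[v] + p != -7)))
  WP_3: (v <= -2 ==> ((v <= -2 ==> ((v <= -2 ==> ((!(v <= -2)) && ((mem[4] + v != -7 ==> 2*v <= 3) ==> 3*store(data, 0, p - 9)[v] + 2*p != -7) && ((!(mem[4] + v != -7 ==> 2*v <= 3)) ==> 3*store(data, 0, p - 9)[v] + p != -7))) && ((!(v <= -2)) ==> (((mem[4] + v != -7 ==> 2*v <= 3) ==> 3*store(data, 0, p - 9)[v] + 2*p != -7) && ((!(mem[4] + v != -7 ==> 2*v <= 3)) ==> 3*store(data, 0, p - 9)[v] + p != -7))))) && ((!(v <= -2)) ==> (((mem[4] + v != -7 ==> 2*v <= 3) ==> 3*store(data, 0, p - 9)[v] + 2*p != -7) && ((!(mem[4] + v != -7 ==> 2*v <= 3)) ==> 3*store(data, 0, p - 9)[v] + p != -7))))) && ((!(v <= -2)) ==> (((mem[4] + v != -7 ==> 2*v <= 3) ==> 3*store(data, 0, p - 9)[v] + 2*p != -7) && ((!(mem[4] + v != -7 ==> 2*v <= 3)) ==> 3*store(data, 0, p - 9)[v] + p != -7)))
So before the loop: (v <= -2 ==> ((v <= -2 ==> ((v <= -2 ==> ((!(v <= -2)) && ((mem[4] + v != -7 ==> 2*v <= 3) ==> 3*store(data, 0, p - 9)[v] + 2*p != -7) && ((!(mem[4] + v != -7 ==> 2*v <= 3)) ==> 3*store(data, 0, p - 9)[v] + p != -7))) && ((!(v <= -2)) ==> (((mem[4] + v != -7 ==> 2*v <= 3) ==> 3*store(data, 0, p - 9)[v] + 2*p != -7) && ((!(mem[4] + v != -7 ==> 2*v <= 3)) ==> 3*store(data, 0, p - 9)[v] + p != -7))))) && ((!(v <= -2)) ==> (((mem[4] + v != -7 ==> 2*v <= 3) ==> 3*store(data, 0, p - 9)[v] + 2*p != -7) && ((!(mem[4] + v != -7 ==> 2*v <= 3)) ==> 3*store(data, 0, p - 9)[v] + p != -7))))) && ((!(v <= -2)) ==> (((mem[4] + v != -7 ==> 2*v <= 3) ==> 3*store(data, 0, p - 9)[v] + 2*p != -7) && ((!(mem[4] + v != -7 ==> 2*v <= 3)) ==> 3*store(data, 0, p - 9)[v] + p != -7)))
The weakest precondition is (v <= -2 ==> ((v <= -2 ==> ((v <= -2 ==> ((!(v <= -2)) && ((mem[4] + v != -7 ==> 2*v <= 3) ==> 3*store(data, 0, p - 9)[v] + 2*p != -7) && ((!(mem[4] + v != -7 ==> 2*v <= 3)) ==> 3*store(data, 0, p - 9)[v] + p != -7))) && ((!(v <= -2)) ==> (((mem[4] + v != -7 ==> 2*v <= 3) ==> 3*store(data, 0, p - 9)[v] + 2*p != -7) && ((!(mem[4] + v != -7 ==> 2*v <= 3)) ==> 3*store(data, 0, p - 9)[v] + p != -7))))) && ((!(v <= -2)) ==> (((mem[4] + v != -7 ==> 2*v <= 3) ==> 3*store(data, 0, p - 9)[v] + 2*p != -7) && ((!(mem[4] + v != -7 ==> 2*v <= 3)) ==> 3*store(data, 0, p - 9)[v] + p != -7))))) && ((!(v <= -2)) ==> (((mem[4] + v != -7 ==> 2*v <= 3) ==> 3*store(data, 0, p - 9)[v] + 2*p != -7) && ((!(mem[4] + v != -7 ==> 2*v <= 3)) ==> 3*store(data, 0, p - 9)[v] + p != -7))).
Check whether ((!(mem[4] != -11)) ==> 3*data[4] + 2*p != -7) && (mem[4] != -11 ==> 3*data[4] + p != -7) && v == 4 implies it.
Every state satisfying the precondition satisfies the weakest precondition: the implication holds.
Answer: valid


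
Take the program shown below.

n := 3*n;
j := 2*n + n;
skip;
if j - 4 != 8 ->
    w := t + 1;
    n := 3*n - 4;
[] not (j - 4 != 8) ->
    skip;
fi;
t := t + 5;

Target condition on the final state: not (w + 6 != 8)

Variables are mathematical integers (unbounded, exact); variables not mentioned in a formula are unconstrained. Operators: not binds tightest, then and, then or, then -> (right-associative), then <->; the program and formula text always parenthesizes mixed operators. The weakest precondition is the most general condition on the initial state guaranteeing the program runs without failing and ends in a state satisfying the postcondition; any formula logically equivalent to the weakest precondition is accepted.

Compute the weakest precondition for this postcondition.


Working backward. After the program, the postcondition not (w + 6 != 8) must hold; in canonical form it is not (w != 2).
Before t := t + 5: not (w != 2)
Then branch requires not (t != 1); else branch requires not (w != 2).
Before the if: (j != 12 -> (not (t != 1))) and ((not (j != 12)) -> (not (w != 2)))
Before skip: (j != 12 -> (not (t != 1))) and ((not (j != 12)) -> (not (w != 2)))
Before j := 2*n + n: (3*n != 12 -> (not (t != 1))) and ((not (3*n != 12)) -> (not (w != 2)))
Before n := 3*n: (9*n != 12 -> (not (t != 1))) and ((not (9*n != 12)) -> (not (w != 2)))
Answer: WP = (9*n != 12 -> (not (t != 1))) and ((not (9*n != 12)) -> (not (w != 2)))


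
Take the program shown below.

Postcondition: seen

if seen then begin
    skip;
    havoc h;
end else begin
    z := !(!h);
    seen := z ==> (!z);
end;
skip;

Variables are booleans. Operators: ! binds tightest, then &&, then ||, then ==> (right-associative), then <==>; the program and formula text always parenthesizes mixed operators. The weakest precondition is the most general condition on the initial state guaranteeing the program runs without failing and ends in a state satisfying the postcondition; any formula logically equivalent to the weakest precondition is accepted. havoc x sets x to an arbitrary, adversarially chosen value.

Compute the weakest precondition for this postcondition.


Working backward. After the program, seen must hold.
Before skip: seen
Then branch requires seen; else branch requires h ==> (!h).
Before the if: (!seen) ==> (h ==> (!h))
Answer: WP = (!seen) ==> (h ==> (!h))


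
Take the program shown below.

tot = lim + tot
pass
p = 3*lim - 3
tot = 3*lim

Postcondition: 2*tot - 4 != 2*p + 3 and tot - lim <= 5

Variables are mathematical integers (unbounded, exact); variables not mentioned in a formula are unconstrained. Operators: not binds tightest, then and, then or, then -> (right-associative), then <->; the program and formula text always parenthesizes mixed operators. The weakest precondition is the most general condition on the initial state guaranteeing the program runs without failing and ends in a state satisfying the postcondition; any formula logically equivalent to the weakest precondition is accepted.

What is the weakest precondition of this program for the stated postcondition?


Working backward. After the program, the postcondition 2*tot - 4 != 2*p + 3 and tot - lim <= 5 must hold; in canonical form it is 2*tot != 2*p + 7 and tot <= lim + 5.
Before tot := 3*lim: 6*lim != 2*p + 7 and 2*lim <= 5
Before p := 3*lim - 3: 2*lim <= 5
Before skip: 2*lim <= 5
Before tot := lim + tot: 2*lim <= 5
Answer: WP = 2*lim <= 5


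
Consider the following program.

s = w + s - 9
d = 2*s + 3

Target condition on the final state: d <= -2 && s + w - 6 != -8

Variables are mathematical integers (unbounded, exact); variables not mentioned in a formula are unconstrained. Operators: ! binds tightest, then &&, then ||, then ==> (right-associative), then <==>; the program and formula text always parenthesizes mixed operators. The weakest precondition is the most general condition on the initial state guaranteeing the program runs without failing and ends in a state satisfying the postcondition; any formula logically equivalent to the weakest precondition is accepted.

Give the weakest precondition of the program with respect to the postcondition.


Working backward. After the program, the postcondition d <= -2 && s + w - 6 != -8 must hold; in canonical form it is d <= -2 && s + w != -2.
Before d := 2*s + 3: 2*s <= -5 && s + w != -2
Before s := w + s - 9: 2*s + 2*w <= 13 && s + 2*w != 7
Answer: WP = 2*s + 2*w <= 13 && s + 2*w != 7


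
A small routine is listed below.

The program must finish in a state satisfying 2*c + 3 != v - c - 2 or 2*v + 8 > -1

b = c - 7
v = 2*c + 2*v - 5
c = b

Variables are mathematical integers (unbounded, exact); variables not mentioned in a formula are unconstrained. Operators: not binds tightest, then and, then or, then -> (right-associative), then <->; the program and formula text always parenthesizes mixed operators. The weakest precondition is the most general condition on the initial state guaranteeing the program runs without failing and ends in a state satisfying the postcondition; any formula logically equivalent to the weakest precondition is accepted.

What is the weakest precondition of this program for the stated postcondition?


Working backward. After the program, the postcondition 2*c + 3 != v - c - 2 or 2*v + 8 > -1 must hold; in canonical form it is 3*c != v - 5 or 2*v > -9.
Before c := b: 3*b != v - 5 or 2*v > -9
Before v := 2*c + 2*v - 5: 3*b != 2*c + 2*v - 10 or 4*c + 4*v > 1
Before b := c - 7: c != 2*v + 11 or 4*c + 4*v > 1
Answer: WP = c != 2*v + 11 or 4*c + 4*v > 1


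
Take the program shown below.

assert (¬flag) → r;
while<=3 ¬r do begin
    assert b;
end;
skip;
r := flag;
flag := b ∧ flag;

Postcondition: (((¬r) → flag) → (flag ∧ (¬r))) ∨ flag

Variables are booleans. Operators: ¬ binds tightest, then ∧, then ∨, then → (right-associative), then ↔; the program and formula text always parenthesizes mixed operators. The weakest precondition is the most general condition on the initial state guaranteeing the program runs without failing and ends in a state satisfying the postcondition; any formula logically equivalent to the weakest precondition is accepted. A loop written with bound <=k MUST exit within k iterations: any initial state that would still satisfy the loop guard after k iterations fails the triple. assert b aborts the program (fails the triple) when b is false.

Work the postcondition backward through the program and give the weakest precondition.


Working backward. After the program, (((¬r) → flag) → (flag ∧ (¬r))) ∨ flag must hold.
Before flag := b ∧ flag: (((¬r) → (b ∧ flag)) → (b ∧ flag ∧ (¬r))) ∨ (b ∧ flag)
Before r := flag: (¬((¬flag) → (b ∧ flag))) ∨ (b ∧ flag)
Before skip: (¬((¬flag) → (b ∧ flag))) ∨ (b ∧ flag)
Before the loop (bound <=3), unroll the exhaustion recursion (WP_0 = exit-now case; WP_j = one more guarded iteration, up to j = 3):
  WP_0: r ∧ ((¬((¬flag) → (b ∧ flag))) ∨ (b ∧ flag))
  WP_1: ((¬r) → (b ∧ r ∧ ((¬((¬flag) → (b ∧ flag))) ∨ (b ∧ flag)))) ∧ (r → ((¬((¬flag) → (b ∧ flag))) ∨ (b ∧ flag)))
  WP_2: ((¬r) → (b ∧ ((¬r) → (b ∧ r ∧ ((¬((¬flag) → (b ∧ flag))) ∨ (b ∧ flag)))) ∧ (r → ((¬((¬flag) → (b ∧ flag))) ∨ (b ∧ flag))))) ∧ (r → ((¬((¬flag) → (b ∧ flag))) ∨ (b ∧ flag)))
  WP_3: ((¬r) → (b ∧ ((¬r) → (b ∧ ((¬r) → (b ∧ r ∧ ((¬((¬flag) → (b ∧ flag))) ∨ (b ∧ flag)))) ∧ (r → ((¬((¬flag) → (b ∧ flag))) ∨ (b ∧ flag))))) ∧ (r → ((¬((¬flag) → (b ∧ flag))) ∨ (b ∧ flag))))) ∧ (r → ((¬((¬flag) → (b ∧ flag))) ∨ (b ∧ flag)))
So before the loop: ((¬r) → (b ∧ ((¬r) → (b ∧ ((¬r) → (b ∧ r ∧ ((¬((¬flag) → (b ∧ flag))) ∨ (b ∧ flag)))) ∧ (r → ((¬((¬flag) → (b ∧ flag))) ∨ (b ∧ flag))))) ∧ (r → ((¬((¬flag) → (b ∧ flag))) ∨ (b ∧ flag))))) ∧ (r → ((¬((¬flag) → (b ∧ flag))) ∨ (b ∧ flag)))
Before assert (¬flag) → r: ((¬flag) → r) ∧ ((¬r) → (b ∧ ((¬r) → (b ∧ ((¬r) → (b ∧ r ∧ ((¬((¬flag) → (b ∧ flag))) ∨ (b ∧ flag)))) ∧ (r → ((¬((¬flag) → (b ∧ flag))) ∨ (b ∧ flag))))) ∧ (r → ((¬((¬flag) → (b ∧ flag))) ∨ (b ∧ flag))))) ∧ (r → ((¬((¬flag) → (b ∧ flag))) ∨ (b ∧ flag)))
Answer: WP = ((¬flag) → r) ∧ ((¬r) → (b ∧ ((¬r) → (b ∧ ((¬r) → (b ∧ r ∧ ((¬((¬flag) → (b ∧ flag))) ∨ (b ∧ flag)))) ∧ (r → ((¬((¬flag) → (b ∧ flag))) ∨ (b ∧ flag))))) ∧ (r → ((¬((¬flag) → (b ∧ flag))) ∨ (b ∧ flag))))) ∧ (r → ((¬((¬flag) → (b ∧ flag))) ∨ (b ∧ flag)))


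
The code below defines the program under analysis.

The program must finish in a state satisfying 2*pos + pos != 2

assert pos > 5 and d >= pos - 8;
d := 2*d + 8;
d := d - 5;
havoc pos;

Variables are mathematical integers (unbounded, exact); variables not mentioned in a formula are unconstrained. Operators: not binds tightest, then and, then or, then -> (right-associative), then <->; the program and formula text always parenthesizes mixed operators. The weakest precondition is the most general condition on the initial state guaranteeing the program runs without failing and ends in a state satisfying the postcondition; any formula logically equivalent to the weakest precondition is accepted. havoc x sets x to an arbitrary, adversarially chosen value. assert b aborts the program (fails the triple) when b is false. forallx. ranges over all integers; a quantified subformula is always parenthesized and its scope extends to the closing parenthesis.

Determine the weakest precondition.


Working backward. After the program, the postcondition 2*pos + pos != 2 must hold; in canonical form it is 3*pos != 2.
Before havoc pos: forall pos_1. 3*pos_1 != 2
Before d := d - 5: forall pos_1. 3*pos_1 != 2
Before d := 2*d + 8: forall pos_1. 3*pos_1 != 2
Before assert pos > 5 and d >= pos - 8: pos > 5 and d >= pos - 8 and (forall pos_1. 3*pos_1 != 2)
Answer: WP = pos > 5 and d >= pos - 8 and (forall pos_1. 3*pos_1 != 2)


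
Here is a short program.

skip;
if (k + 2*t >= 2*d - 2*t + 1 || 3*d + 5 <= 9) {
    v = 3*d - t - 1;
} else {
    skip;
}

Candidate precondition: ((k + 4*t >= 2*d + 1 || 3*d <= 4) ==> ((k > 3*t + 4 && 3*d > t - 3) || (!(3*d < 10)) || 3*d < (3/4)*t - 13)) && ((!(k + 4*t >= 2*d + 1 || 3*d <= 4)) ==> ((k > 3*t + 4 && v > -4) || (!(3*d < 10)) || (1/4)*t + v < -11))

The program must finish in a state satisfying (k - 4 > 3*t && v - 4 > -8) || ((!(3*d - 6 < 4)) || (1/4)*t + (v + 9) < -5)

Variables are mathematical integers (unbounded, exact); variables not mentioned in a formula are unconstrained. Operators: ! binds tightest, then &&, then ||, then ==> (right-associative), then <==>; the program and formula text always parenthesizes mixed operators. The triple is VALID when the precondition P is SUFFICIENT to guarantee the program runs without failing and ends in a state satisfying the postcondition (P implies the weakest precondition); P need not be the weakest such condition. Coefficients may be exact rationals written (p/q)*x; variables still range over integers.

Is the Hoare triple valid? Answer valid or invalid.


Working backward. After the program, the postcondition (k - 4 > 3*t && v - 4 > -8) || ((!(3*d - 6 < 4)) || (1/4)*t + (v + 9) < -5) must hold; in canonical form it is (k > 3*t + 4 && v > -4) || (!(3*d < 10)) || (1/4)*t + v < -14.
Then branch requires (k > 3*t + 4 && 3*d > t - 3) || (!(3*d < 10)) || 3*d < (3/4)*t - 13; else branch requires (k > 3*t + 4 && v > -4) || (!(3*d < 10)) || (1/4)*t + v < -14.
Before the if: ((k + 4*t >= 2*d + 1 || 3*d <= 4) ==> ((k > 3*t + 4 && 3*d > t - 3) || (!(3*d < 10)) || 3*d < (3/4)*t - 13)) && ((!(k + 4*t >= 2*d + 1 || 3*d <= 4)) ==> ((k > 3*t + 4 && v > -4) || (!(3*d < 10)) || (1/4)*t + v < -14))
Before skip: ((k + 4*t >= 2*d + 1 || 3*d <= 4) ==> ((k > 3*t + 4 && 3*d > t - 3) || (!(3*d < 10)) || 3*d < (3/4)*t - 13)) && ((!(k + 4*t >= 2*d + 1 || 3*d <= 4)) ==> ((k > 3*t + 4 && v > -4) || (!(3*d < 10)) || (1/4)*t + v < -14))
The weakest precondition is ((k + 4*t >= 2*d + 1 || 3*d <= 4) ==> ((k > 3*t + 4 && 3*d > t - 3) || (!(3*d < 10)) || 3*d < (3/4)*t - 13)) && ((!(k + 4*t >= 2*d + 1 || 3*d <= 4)) ==> ((k > 3*t + 4 && v > -4) || (!(3*d < 10)) || (1/4)*t + v < -14)).
Check whether ((k + 4*t >= 2*d + 1 || 3*d <= 4) ==> ((k > 3*t + 4 && 3*d > t - 3) || (!(3*d < 10)) || 3*d < (3/4)*t - 13)) && ((!(k + 4*t >= 2*d + 1 || 3*d <= 4)) ==> ((k > 3*t + 4 && v > -4) || (!(3*d < 10)) || (1/4)*t + v < -11)) implies it.
Countermodel: at the initial state d = 2, k = 2, t = -1, v = -11, the precondition holds but the weakest precondition fails.
Answer: invalid


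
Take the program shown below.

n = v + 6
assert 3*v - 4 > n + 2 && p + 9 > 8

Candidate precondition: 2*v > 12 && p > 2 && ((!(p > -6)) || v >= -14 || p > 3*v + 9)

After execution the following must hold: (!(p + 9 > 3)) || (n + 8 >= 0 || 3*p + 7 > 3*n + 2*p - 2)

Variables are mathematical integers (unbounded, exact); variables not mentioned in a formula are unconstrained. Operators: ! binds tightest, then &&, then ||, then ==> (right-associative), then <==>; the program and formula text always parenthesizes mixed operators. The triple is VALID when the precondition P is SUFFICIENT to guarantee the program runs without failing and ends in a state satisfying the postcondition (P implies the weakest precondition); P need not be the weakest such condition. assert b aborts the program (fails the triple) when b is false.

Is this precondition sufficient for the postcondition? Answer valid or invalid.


Working backward. After the program, the postcondition (!(p + 9 > 3)) || (n + 8 >= 0 || 3*p + 7 > 3*n + 2*p - 2) must hold; in canonical form it is (!(p > -6)) || n >= -8 || p > 3*n - 9.
Before assert 3*v - 4 > n + 2 && p + 9 > 8: 3*v > n + 6 && p > -1 && ((!(p > -6)) || n >= -8 || p > 3*n - 9)
Before n := v + 6: 2*v > 12 && p > -1 && ((!(p > -6)) || v >= -14 || p > 3*v + 9)
The weakest precondition is 2*v > 12 && p > -1 && ((!(p > -6)) || v >= -14 || p > 3*v + 9).
Check whether 2*v > 12 && p > 2 && ((!(p > -6)) || v >= -14 || p > 3*v + 9) implies it.
Every state satisfying the precondition satisfies the weakest precondition: the implication holds.
Answer: valid


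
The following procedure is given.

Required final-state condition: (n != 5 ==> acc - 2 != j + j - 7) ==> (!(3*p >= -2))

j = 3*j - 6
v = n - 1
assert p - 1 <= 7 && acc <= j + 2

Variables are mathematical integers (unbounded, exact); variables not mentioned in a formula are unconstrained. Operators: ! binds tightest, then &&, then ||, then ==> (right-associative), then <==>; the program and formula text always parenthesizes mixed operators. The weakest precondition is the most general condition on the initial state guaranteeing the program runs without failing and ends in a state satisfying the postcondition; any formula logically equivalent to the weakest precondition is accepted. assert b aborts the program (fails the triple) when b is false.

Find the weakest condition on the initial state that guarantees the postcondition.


Working backward. After the program, the postcondition (n != 5 ==> acc - 2 != j + j - 7) ==> (!(3*p >= -2)) must hold; in canonical form it is (n != 5 ==> acc != 2*j - 5) ==> (!(3*p >= -2)).
Before assert p - 1 <= 7 && acc <= j + 2: p <= 8 && acc <= j + 2 && ((n != 5 ==> acc != 2*j - 5) ==> (!(3*p >= -2)))
Before v := n - 1: p <= 8 && acc <= j + 2 && ((n != 5 ==> acc != 2*j - 5) ==> (!(3*p >= -2)))
Before j := 3*j - 6: p <= 8 && acc <= 3*j - 4 && ((n != 5 ==> acc != 6*j - 17) ==> (!(3*p >= -2)))
Answer: WP = p <= 8 && acc <= 3*j - 4 && ((n != 5 ==> acc != 6*j - 17) ==> (!(3*p >= -2)))
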